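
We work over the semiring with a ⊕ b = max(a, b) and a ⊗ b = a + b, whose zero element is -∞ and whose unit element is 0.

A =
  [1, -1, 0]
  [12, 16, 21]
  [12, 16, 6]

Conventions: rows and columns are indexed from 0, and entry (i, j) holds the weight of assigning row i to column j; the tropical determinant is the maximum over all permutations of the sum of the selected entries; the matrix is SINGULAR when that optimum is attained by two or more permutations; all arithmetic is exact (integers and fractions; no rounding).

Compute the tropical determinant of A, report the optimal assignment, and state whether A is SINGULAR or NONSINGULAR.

σ = (0, 1, 2): 1 + 16 + 6 = 23
σ = (0, 2, 1): 1 + 21 + 16 = 38
σ = (1, 0, 2): (-1) + 12 + 6 = 17
σ = (1, 2, 0): (-1) + 21 + 12 = 32
σ = (2, 0, 1): 0 + 12 + 16 = 28
σ = (2, 1, 0): 0 + 16 + 12 = 28
Optimal value attained by: σ = (0, 2, 1).
Answer: det⊕(A) = 38; verdict: NONSINGULAR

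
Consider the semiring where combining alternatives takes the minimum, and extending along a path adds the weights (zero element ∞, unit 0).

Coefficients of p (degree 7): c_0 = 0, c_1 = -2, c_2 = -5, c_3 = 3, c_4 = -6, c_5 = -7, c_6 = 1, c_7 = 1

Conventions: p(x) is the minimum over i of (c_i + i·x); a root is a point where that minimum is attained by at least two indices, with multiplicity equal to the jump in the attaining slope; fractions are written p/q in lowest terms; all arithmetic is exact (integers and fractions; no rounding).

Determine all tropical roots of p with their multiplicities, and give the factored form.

hull edge (i=0, c=0) to (i=2, c=-5): slope -5/2, span 2
hull edge (i=2, c=-5) to (i=5, c=-7): slope -2/3, span 3
hull edge (i=5, c=-7) to (i=7, c=1): slope 4, span 2
Factored form: p(x) = 1 ⊗ (x ⊕ (-4)) ⊗ (x ⊕ (-4)) ⊗ (x ⊕ 2/3) ⊗ (x ⊕ 2/3) ⊗ (x ⊕ 2/3) ⊗ (x ⊕ 5/2) ⊗ (x ⊕ 5/2)
Answer: roots = -4 (mult 2), 2/3 (mult 3), 5/2 (mult 2)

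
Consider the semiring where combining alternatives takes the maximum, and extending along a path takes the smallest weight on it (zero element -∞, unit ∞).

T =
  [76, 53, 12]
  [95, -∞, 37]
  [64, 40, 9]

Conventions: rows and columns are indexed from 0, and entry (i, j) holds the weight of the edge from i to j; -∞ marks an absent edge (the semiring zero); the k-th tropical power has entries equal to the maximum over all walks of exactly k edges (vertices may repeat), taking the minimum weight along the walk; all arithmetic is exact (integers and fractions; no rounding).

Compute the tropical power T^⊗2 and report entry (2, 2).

T^⊗2:
  [76, 53, 37]
  [76, 53, 12]
  [64, 53, 37]
Key observation: the optimum is the walk 2->1->2, with weight 40 min 37 = 37.
Optimal value attained by: walk 2->1->2.
Answer: (T^⊗2)[2][2] = 37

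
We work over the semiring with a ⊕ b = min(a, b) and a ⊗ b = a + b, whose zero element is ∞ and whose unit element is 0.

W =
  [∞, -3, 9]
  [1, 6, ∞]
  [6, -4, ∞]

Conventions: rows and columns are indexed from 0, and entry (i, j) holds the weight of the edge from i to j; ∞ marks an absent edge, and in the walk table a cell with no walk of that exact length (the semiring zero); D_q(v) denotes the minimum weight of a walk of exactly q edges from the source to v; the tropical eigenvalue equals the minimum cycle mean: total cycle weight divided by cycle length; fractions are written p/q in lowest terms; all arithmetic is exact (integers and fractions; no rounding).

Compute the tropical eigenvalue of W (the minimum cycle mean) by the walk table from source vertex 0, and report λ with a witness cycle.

q=0: [0, ∞, ∞]
q=1: [∞, -3, 9]
q=2: [-2, 3, ∞]
q=3: [4, -5, 7]
Optimal cycle mean attained by: cycle 0->1->0, total (-3) + 1, length 2.
Answer: λ = -1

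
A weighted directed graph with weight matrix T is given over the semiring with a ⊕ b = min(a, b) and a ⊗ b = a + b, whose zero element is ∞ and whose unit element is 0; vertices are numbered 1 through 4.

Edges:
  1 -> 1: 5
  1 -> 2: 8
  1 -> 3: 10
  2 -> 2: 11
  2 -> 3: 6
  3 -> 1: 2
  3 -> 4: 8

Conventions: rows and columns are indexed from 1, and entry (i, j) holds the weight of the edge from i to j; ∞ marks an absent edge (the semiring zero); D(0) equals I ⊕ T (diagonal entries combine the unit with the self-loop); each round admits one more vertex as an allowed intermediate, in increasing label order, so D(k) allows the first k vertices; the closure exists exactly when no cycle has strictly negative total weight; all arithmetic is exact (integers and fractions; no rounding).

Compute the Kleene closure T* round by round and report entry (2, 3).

D(0):
  [0, 8, 10, ∞]
  [∞, 0, 6, ∞]
  [2, ∞, 0, 8]
  [∞, ∞, ∞, 0]
D(1):
  [0, 8, 10, ∞]
  [∞, 0, 6, ∞]
  [2, 10, 0, 8]
  [∞, ∞, ∞, 0]
D(2):
  [0, 8, 10, ∞]
  [∞, 0, 6, ∞]
  [2, 10, 0, 8]
  [∞, ∞, ∞, 0]
D(3):
  [0, 8, 10, 18]
  [8, 0, 6, 14]
  [2, 10, 0, 8]
  [∞, ∞, ∞, 0]
D(4):
  [0, 8, 10, 18]
  [8, 0, 6, 14]
  [2, 10, 0, 8]
  [∞, ∞, ∞, 0]
Answer: T*[2][3] = 6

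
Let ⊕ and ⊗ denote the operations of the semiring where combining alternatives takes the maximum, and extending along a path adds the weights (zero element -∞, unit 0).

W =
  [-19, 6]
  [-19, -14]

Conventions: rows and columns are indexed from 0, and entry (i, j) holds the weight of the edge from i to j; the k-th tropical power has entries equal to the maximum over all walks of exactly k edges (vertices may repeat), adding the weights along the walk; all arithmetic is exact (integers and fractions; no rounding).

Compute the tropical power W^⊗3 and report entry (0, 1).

W^⊗2:
  [-13, -8]
  [-33, -13]
W^⊗3:
  [-27, -7]
  [-32, -27]
Key observation: the optimum is the walk 0->1->0->1, with weight 6 + (-19) + 6 = -7.
Optimal value attained by: walk 0->1->0->1.
Answer: (W^⊗3)[0][1] = -7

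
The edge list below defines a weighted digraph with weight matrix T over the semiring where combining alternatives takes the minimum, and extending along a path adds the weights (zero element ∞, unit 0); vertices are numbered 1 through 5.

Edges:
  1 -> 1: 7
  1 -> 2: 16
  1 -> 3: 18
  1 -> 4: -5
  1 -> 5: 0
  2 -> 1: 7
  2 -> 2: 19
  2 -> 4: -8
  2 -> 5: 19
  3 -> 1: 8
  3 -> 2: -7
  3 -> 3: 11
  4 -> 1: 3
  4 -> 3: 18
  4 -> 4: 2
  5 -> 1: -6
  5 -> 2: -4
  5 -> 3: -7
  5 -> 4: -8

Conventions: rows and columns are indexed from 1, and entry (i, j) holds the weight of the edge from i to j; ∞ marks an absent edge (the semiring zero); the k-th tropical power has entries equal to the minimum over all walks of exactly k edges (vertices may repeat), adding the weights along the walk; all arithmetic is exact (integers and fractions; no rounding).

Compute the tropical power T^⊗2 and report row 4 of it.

T^⊗2:
  [-6, -4, -7, -8, 7]
  [-5, 15, 10, -6, 7]
  [0, 4, 22, -15, 8]
  [5, 11, 20, -2, 3]
  [-5, -14, 4, -12, -6]
Answer: row 4 of T^⊗2 = [5, 11, 20, -2, 3]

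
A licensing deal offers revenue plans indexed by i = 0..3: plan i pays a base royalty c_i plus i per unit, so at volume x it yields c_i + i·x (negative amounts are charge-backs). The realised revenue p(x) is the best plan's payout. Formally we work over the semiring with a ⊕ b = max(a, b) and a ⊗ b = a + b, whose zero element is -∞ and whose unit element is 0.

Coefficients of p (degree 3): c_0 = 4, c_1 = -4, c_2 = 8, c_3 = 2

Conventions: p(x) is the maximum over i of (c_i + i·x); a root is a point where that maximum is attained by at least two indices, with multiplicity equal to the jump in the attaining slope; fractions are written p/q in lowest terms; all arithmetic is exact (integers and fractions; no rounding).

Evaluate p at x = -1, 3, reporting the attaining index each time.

p(-1) = max(4+0·(-1)=4, -4+1·(-1)=-5, 8+2·(-1)=6, 2+3·(-1)=-1) = 6 (attained by i=2)
p(3) = max(4+0·3=4, -4+1·3=-1, 8+2·3=14, 2+3·3=11) = 14 (attained by i=2)
Answer: p(-1) = 6; p(3) = 14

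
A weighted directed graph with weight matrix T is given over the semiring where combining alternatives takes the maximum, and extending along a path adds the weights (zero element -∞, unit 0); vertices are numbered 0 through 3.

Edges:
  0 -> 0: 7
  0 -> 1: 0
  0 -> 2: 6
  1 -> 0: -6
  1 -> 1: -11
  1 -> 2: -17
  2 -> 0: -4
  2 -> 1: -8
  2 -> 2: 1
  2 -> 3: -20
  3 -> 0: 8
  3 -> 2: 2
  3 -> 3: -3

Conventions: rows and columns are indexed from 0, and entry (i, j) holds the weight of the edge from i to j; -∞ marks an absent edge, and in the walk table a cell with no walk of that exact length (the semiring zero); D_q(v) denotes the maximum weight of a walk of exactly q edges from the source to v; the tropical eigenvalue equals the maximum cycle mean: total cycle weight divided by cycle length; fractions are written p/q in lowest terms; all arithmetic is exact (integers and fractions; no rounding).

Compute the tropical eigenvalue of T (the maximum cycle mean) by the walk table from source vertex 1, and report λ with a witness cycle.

q=0: [-∞, 0, -∞, -∞]
q=1: [-6, -11, -17, -∞]
q=2: [1, -6, 0, -37]
q=3: [8, 1, 7, -20]
q=4: [15, 8, 14, -13]
Optimal cycle mean attained by: cycle 0->0, total 7, length 1.
Answer: λ = 7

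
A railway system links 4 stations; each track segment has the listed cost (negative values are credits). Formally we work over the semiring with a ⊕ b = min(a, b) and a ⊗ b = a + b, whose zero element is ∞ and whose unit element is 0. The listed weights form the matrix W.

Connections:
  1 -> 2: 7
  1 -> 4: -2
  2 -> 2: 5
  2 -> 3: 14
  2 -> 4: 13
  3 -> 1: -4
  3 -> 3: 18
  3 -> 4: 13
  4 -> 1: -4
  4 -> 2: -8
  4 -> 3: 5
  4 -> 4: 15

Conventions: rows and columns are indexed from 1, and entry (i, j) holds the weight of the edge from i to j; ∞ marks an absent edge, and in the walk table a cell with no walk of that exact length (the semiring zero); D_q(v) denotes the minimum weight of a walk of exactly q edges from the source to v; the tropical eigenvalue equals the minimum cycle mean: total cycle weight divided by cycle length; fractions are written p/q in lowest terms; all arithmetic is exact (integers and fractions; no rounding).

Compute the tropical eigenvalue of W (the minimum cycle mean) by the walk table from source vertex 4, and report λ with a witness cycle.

q=0: [∞, ∞, ∞, 0]
q=1: [-4, -8, 5, 15]
q=2: [1, -3, 6, -6]
q=3: [-10, -14, -1, -1]
q=4: [-5, -9, 0, -12]
Optimal cycle mean attained by: cycle 1->4->1, total (-2) + (-4), length 2.
Answer: λ = -3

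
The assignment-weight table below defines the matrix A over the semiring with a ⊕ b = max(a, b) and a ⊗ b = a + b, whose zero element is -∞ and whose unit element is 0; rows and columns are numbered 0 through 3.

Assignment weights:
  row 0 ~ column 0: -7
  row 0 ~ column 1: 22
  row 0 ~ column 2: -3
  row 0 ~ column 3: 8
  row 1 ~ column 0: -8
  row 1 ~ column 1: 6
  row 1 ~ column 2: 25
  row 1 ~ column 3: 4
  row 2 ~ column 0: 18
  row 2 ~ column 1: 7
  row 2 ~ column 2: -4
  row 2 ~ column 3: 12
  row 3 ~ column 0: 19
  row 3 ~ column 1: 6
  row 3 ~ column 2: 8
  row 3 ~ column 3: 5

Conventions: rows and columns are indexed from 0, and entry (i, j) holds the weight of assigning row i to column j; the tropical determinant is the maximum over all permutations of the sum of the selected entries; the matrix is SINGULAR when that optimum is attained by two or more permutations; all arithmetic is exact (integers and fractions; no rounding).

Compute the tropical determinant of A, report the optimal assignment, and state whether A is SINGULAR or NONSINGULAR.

σ = (0, 1, 2, 3): (-7) + 6 + (-4) + 5 = 0
σ = (0, 1, 3, 2): (-7) + 6 + 12 + 8 = 19
σ = (0, 2, 1, 3): (-7) + 25 + 7 + 5 = 30
σ = (0, 2, 3, 1): (-7) + 25 + 12 + 6 = 36
σ = (0, 3, 1, 2): (-7) + 4 + 7 + 8 = 12
σ = (0, 3, 2, 1): (-7) + 4 + (-4) + 6 = -1
σ = (1, 0, 2, 3): 22 + (-8) + (-4) + 5 = 15
σ = (1, 0, 3, 2): 22 + (-8) + 12 + 8 = 34
σ = (1, 2, 0, 3): 22 + 25 + 18 + 5 = 70
σ = (1, 2, 3, 0): 22 + 25 + 12 + 19 = 78
σ = (1, 3, 0, 2): 22 + 4 + 18 + 8 = 52
σ = (1, 3, 2, 0): 22 + 4 + (-4) + 19 = 41
σ = (2, 0, 1, 3): (-3) + (-8) + 7 + 5 = 1
σ = (2, 0, 3, 1): (-3) + (-8) + 12 + 6 = 7
σ = (2, 1, 0, 3): (-3) + 6 + 18 + 5 = 26
σ = (2, 1, 3, 0): (-3) + 6 + 12 + 19 = 34
σ = (2, 3, 0, 1): (-3) + 4 + 18 + 6 = 25
σ = (2, 3, 1, 0): (-3) + 4 + 7 + 19 = 27
σ = (3, 0, 1, 2): 8 + (-8) + 7 + 8 = 15
σ = (3, 0, 2, 1): 8 + (-8) + (-4) + 6 = 2
σ = (3, 1, 0, 2): 8 + 6 + 18 + 8 = 40
σ = (3, 1, 2, 0): 8 + 6 + (-4) + 19 = 29
σ = (3, 2, 0, 1): 8 + 25 + 18 + 6 = 57
σ = (3, 2, 1, 0): 8 + 25 + 7 + 19 = 59
Optimal value attained by: σ = (1, 2, 3, 0).
Answer: det⊕(A) = 78; verdict: NONSINGULAR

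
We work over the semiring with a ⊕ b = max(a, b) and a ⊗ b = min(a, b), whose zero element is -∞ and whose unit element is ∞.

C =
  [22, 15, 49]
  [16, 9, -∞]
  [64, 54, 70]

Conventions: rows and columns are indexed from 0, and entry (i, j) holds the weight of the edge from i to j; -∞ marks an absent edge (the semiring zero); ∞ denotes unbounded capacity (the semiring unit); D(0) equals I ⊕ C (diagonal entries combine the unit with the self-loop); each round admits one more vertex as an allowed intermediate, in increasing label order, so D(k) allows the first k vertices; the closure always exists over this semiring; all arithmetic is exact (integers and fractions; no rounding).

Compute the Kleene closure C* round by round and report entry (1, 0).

D(0):
  [∞, 15, 49]
  [16, ∞, -∞]
  [64, 54, ∞]
D(1):
  [∞, 15, 49]
  [16, ∞, 16]
  [64, 54, ∞]
D(2):
  [∞, 15, 49]
  [16, ∞, 16]
  [64, 54, ∞]
D(3):
  [∞, 49, 49]
  [16, ∞, 16]
  [64, 54, ∞]
Answer: C*[1][0] = 16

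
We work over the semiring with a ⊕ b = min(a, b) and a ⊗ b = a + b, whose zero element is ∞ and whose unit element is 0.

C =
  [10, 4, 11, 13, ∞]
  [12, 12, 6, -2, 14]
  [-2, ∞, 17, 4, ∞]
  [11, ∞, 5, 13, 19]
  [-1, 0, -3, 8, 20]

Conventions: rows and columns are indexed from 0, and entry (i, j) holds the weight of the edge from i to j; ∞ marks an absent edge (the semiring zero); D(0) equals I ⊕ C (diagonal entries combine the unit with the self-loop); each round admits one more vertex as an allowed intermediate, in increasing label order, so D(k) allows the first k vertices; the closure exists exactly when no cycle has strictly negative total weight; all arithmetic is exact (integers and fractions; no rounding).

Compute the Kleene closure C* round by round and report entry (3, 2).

D(0):
  [0, 4, 11, 13, ∞]
  [12, 0, 6, -2, 14]
  [-2, ∞, 0, 4, ∞]
  [11, ∞, 5, 0, 19]
  [-1, 0, -3, 8, 0]
D(1):
  [0, 4, 11, 13, ∞]
  [12, 0, 6, -2, 14]
  [-2, 2, 0, 4, ∞]
  [11, 15, 5, 0, 19]
  [-1, 0, -3, 8, 0]
D(2):
  [0, 4, 10, 2, 18]
  [12, 0, 6, -2, 14]
  [-2, 2, 0, 0, 16]
  [11, 15, 5, 0, 19]
  [-1, 0, -3, -2, 0]
D(3):
  [0, 4, 10, 2, 18]
  [4, 0, 6, -2, 14]
  [-2, 2, 0, 0, 16]
  [3, 7, 5, 0, 19]
  [-5, -1, -3, -3, 0]
D(4):
  [0, 4, 7, 2, 18]
  [1, 0, 3, -2, 14]
  [-2, 2, 0, 0, 16]
  [3, 7, 5, 0, 19]
  [-5, -1, -3, -3, 0]
D(5):
  [0, 4, 7, 2, 18]
  [1, 0, 3, -2, 14]
  [-2, 2, 0, 0, 16]
  [3, 7, 5, 0, 19]
  [-5, -1, -3, -3, 0]
Answer: C*[3][2] = 5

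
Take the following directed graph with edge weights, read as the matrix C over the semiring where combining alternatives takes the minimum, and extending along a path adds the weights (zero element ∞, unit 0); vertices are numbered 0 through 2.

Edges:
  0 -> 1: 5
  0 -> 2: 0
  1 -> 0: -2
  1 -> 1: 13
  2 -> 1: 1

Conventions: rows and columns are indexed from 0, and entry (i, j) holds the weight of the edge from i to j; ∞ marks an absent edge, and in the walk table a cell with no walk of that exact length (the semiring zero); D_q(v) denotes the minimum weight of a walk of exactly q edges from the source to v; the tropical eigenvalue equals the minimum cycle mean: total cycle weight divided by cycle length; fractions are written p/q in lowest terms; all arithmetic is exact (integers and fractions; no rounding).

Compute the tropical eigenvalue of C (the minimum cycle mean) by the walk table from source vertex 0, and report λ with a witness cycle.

q=0: [0, ∞, ∞]
q=1: [∞, 5, 0]
q=2: [3, 1, ∞]
q=3: [-1, 8, 3]
Optimal cycle mean attained by: cycle 0->2->1->0, total 0 + 1 + (-2), length 3.
Answer: λ = -1/3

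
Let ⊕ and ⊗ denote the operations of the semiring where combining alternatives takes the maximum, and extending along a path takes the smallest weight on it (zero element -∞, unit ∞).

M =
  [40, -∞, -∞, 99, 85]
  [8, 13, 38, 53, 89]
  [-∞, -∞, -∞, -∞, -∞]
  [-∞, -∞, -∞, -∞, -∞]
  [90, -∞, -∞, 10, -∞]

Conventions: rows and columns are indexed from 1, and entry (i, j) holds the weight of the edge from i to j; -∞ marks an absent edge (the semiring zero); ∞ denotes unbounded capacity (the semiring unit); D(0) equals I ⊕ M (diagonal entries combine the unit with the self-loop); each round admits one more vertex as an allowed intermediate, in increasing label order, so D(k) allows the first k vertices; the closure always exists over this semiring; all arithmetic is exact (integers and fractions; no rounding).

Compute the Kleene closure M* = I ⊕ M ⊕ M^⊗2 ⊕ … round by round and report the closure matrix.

D(0):
  [∞, -∞, -∞, 99, 85]
  [8, ∞, 38, 53, 89]
  [-∞, -∞, ∞, -∞, -∞]
  [-∞, -∞, -∞, ∞, -∞]
  [90, -∞, -∞, 10, ∞]
D(1):
  [∞, -∞, -∞, 99, 85]
  [8, ∞, 38, 53, 89]
  [-∞, -∞, ∞, -∞, -∞]
  [-∞, -∞, -∞, ∞, -∞]
  [90, -∞, -∞, 90, ∞]
D(2):
  [∞, -∞, -∞, 99, 85]
  [8, ∞, 38, 53, 89]
  [-∞, -∞, ∞, -∞, -∞]
  [-∞, -∞, -∞, ∞, -∞]
  [90, -∞, -∞, 90, ∞]
D(3):
  [∞, -∞, -∞, 99, 85]
  [8, ∞, 38, 53, 89]
  [-∞, -∞, ∞, -∞, -∞]
  [-∞, -∞, -∞, ∞, -∞]
  [90, -∞, -∞, 90, ∞]
D(4):
  [∞, -∞, -∞, 99, 85]
  [8, ∞, 38, 53, 89]
  [-∞, -∞, ∞, -∞, -∞]
  [-∞, -∞, -∞, ∞, -∞]
  [90, -∞, -∞, 90, ∞]
D(5):
  [∞, -∞, -∞, 99, 85]
  [89, ∞, 38, 89, 89]
  [-∞, -∞, ∞, -∞, -∞]
  [-∞, -∞, -∞, ∞, -∞]
  [90, -∞, -∞, 90, ∞]
Answer: M* = [[∞, -∞, -∞, 99, 85], [89, ∞, 38, 89, 89], [-∞, -∞, ∞, -∞, -∞], [-∞, -∞, -∞, ∞, -∞], [90, -∞, -∞, 90, ∞]]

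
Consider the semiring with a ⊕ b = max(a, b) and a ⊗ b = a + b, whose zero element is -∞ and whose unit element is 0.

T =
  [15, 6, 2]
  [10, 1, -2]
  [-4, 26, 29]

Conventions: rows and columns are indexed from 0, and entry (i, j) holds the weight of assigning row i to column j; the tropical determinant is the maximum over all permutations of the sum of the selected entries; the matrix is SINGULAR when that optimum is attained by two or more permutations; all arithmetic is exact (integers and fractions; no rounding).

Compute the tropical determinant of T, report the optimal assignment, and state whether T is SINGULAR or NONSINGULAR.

σ = (0, 1, 2): 15 + 1 + 29 = 45
σ = (0, 2, 1): 15 + (-2) + 26 = 39
σ = (1, 0, 2): 6 + 10 + 29 = 45
σ = (1, 2, 0): 6 + (-2) + (-4) = 0
σ = (2, 0, 1): 2 + 10 + 26 = 38
σ = (2, 1, 0): 2 + 1 + (-4) = -1
Optimal value attained by: σ = (0, 1, 2).
Answer: det⊕(T) = 45; verdict: SINGULAR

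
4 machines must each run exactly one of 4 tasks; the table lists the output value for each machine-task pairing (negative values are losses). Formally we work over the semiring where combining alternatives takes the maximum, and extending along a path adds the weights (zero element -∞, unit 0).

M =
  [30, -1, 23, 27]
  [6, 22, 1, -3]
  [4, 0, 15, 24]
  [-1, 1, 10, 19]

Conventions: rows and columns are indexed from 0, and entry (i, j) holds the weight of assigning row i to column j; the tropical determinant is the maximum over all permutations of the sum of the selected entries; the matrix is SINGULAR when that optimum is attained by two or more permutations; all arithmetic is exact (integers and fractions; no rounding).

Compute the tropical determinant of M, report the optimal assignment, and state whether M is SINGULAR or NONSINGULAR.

σ = (0, 1, 2, 3): 30 + 22 + 15 + 19 = 86
σ = (0, 1, 3, 2): 30 + 22 + 24 + 10 = 86
σ = (0, 2, 1, 3): 30 + 1 + 0 + 19 = 50
σ = (0, 2, 3, 1): 30 + 1 + 24 + 1 = 56
σ = (0, 3, 1, 2): 30 + (-3) + 0 + 10 = 37
σ = (0, 3, 2, 1): 30 + (-3) + 15 + 1 = 43
σ = (1, 0, 2, 3): (-1) + 6 + 15 + 19 = 39
σ = (1, 0, 3, 2): (-1) + 6 + 24 + 10 = 39
σ = (1, 2, 0, 3): (-1) + 1 + 4 + 19 = 23
σ = (1, 2, 3, 0): (-1) + 1 + 24 + (-1) = 23
σ = (1, 3, 0, 2): (-1) + (-3) + 4 + 10 = 10
σ = (1, 3, 2, 0): (-1) + (-3) + 15 + (-1) = 10
σ = (2, 0, 1, 3): 23 + 6 + 0 + 19 = 48
σ = (2, 0, 3, 1): 23 + 6 + 24 + 1 = 54
σ = (2, 1, 0, 3): 23 + 22 + 4 + 19 = 68
σ = (2, 1, 3, 0): 23 + 22 + 24 + (-1) = 68
σ = (2, 3, 0, 1): 23 + (-3) + 4 + 1 = 25
σ = (2, 3, 1, 0): 23 + (-3) + 0 + (-1) = 19
σ = (3, 0, 1, 2): 27 + 6 + 0 + 10 = 43
σ = (3, 0, 2, 1): 27 + 6 + 15 + 1 = 49
σ = (3, 1, 0, 2): 27 + 22 + 4 + 10 = 63
σ = (3, 1, 2, 0): 27 + 22 + 15 + (-1) = 63
σ = (3, 2, 0, 1): 27 + 1 + 4 + 1 = 33
σ = (3, 2, 1, 0): 27 + 1 + 0 + (-1) = 27
Optimal value attained by: σ = (0, 1, 2, 3).
Answer: det⊕(M) = 86; verdict: SINGULAR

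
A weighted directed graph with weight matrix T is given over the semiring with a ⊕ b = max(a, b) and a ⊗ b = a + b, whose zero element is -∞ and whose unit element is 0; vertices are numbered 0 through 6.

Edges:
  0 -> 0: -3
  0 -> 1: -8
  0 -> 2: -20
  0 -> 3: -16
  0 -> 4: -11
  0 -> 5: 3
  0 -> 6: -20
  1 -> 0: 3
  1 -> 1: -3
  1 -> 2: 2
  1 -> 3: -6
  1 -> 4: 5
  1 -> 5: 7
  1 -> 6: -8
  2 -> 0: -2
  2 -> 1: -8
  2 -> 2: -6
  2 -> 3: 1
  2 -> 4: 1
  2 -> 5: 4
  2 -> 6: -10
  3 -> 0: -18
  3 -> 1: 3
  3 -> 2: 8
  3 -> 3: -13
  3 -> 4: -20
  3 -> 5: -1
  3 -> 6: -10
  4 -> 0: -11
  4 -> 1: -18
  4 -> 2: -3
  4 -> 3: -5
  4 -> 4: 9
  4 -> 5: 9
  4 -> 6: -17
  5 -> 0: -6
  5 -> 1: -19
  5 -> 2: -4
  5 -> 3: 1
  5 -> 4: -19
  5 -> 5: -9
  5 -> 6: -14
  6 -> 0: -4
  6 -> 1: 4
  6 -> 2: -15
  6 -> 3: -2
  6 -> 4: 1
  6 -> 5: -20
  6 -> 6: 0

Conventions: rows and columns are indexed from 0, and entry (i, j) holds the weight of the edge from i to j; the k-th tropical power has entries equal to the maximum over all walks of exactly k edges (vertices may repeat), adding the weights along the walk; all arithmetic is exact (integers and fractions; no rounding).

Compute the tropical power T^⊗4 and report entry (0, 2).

T^⊗2:
  [-3, -11, -1, 4, -2, 0, -11]
  [1, -3, 3, 8, 14, 14, -7]
  [-2, 4, 9, 5, 10, 10, -9]
  [6, 0, 5, 9, 9, 12, -2]
  [3, -2, 6, 10, 18, 18, -5]
  [-6, 4, 9, -3, -3, 0, -9]
  [7, 4, 6, -2, 10, 11, 0]
T^⊗3:
  [-3, 7, 12, 1, 7, 7, -6]
  [8, 11, 16, 15, 23, 23, 0]
  [7, 8, 13, 11, 19, 19, -1]
  [6, 12, 17, 13, 18, 18, -1]
  [12, 13, 18, 19, 27, 27, 4]
  [7, 1, 6, 10, 10, 13, -1]
  [7, 4, 7, 12, 19, 19, 0]
T^⊗4:
  [10, 4, 9, 13, 16, 16, 2]
  [17, 18, 23, 24, 32, 32, 9]
  [13, 14, 19, 20, 28, 28, 5]
  [15, 16, 21, 19, 27, 27, 7]
  [21, 22, 27, 28, 36, 36, 13]
  [7, 13, 18, 14, 19, 19, 0]
  [13, 15, 20, 20, 28, 28, 5]
Key observation: the optimum is the walk 0->0->5->3->2, with weight (-3) + 3 + 1 + 8 = 9.
Optimal value attained by: walk 0->0->5->3->2.
Answer: (T^⊗4)[0][2] = 9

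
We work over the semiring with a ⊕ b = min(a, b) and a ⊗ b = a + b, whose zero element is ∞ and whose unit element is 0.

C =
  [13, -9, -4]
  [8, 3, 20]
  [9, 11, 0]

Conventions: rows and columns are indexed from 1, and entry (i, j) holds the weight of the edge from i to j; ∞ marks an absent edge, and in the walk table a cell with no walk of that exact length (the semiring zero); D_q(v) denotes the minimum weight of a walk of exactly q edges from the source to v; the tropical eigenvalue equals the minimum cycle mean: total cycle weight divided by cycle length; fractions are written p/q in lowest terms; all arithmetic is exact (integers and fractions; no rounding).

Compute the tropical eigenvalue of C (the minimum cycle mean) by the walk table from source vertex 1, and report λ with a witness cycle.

q=0: [0, ∞, ∞]
q=1: [13, -9, -4]
q=2: [-1, -6, -4]
q=3: [2, -10, -5]
Optimal cycle mean attained by: cycle 1->2->1, total (-9) + 8, length 2.
Answer: λ = -1/2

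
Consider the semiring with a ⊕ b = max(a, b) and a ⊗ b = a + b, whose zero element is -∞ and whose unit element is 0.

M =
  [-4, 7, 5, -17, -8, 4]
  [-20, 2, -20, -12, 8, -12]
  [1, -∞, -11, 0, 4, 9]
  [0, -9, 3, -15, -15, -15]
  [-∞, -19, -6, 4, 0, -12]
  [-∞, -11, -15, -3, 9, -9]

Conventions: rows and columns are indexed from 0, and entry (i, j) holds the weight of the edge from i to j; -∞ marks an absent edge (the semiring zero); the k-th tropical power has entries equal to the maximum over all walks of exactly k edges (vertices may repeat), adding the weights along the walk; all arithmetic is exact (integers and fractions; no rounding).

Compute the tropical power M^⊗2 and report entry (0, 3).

M^⊗2:
  [6, 9, 1, 5, 15, 14]
  [-12, 4, 2, 12, 10, -4]
  [0, 8, 6, 8, 18, 5]
  [4, 7, 5, 3, 7, 12]
  [4, -5, 7, 4, 0, 3]
  [-3, -9, 3, 13, 9, -3]
Key observation: the optimum is the walk 0->2->3, with weight 5 + 0 = 5.
Optimal value attained by: walk 0->2->3.
Answer: (M^⊗2)[0][3] = 5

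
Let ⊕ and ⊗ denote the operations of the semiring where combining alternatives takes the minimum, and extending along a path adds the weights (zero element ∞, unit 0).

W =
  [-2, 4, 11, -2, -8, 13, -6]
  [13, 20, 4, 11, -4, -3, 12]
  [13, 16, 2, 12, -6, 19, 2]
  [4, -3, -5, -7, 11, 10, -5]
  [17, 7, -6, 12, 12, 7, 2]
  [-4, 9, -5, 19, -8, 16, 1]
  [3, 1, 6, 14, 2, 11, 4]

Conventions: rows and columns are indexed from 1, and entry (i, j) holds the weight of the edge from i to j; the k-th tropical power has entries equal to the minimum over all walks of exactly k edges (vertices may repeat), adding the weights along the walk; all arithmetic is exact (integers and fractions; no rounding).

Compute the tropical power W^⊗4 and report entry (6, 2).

W^⊗2:
  [-4, -5, -14, -9, -10, -1, -8]
  [-7, 3, -10, 4, -11, 3, -2]
  [5, 1, -12, 5, -4, 1, -4]
  [-3, -10, -12, -14, -11, -6, -12]
  [3, 3, -4, 5, -12, 4, -4]
  [-6, -1, -14, -6, -12, -1, -10]
  [1, 5, -4, 1, -5, -2, -3]
W^⊗3:
  [-6, -12, -16, -16, -20, -8, -14]
  [-9, -4, -17, -9, -16, -4, -13]
  [-3, -3, -10, -2, -18, -2, -10]
  [-10, -17, -19, -21, -18, -13, -19]
  [-1, -5, -18, -2, -10, -5, -10]
  [-8, -9, -18, -13, -20, -5, -12]
  [-6, -2, -11, -6, -10, 2, -5]
W^⊗4:
  [-12, -19, -26, -23, -22, -15, -21]
  [-11, -12, -22, -16, -23, -9, -15]
  [-7, -11, -24, -9, -16, -11, -16]
  [-17, -24, -26, -28, -25, -20, -26]
  [-9, -9, -16, -9, -24, -8, -16]
  [-10, -16, -26, -20, -24, -13, -18]
  [-8, -9, -16, -13, -17, -5, -12]
Key observation: the optimum is the walk 6->1->4->4->2, with weight (-4) + (-2) + (-7) + (-3) = -16.
Optimal value attained by: walk 6->1->4->4->2.
Answer: (W^⊗4)[6][2] = -16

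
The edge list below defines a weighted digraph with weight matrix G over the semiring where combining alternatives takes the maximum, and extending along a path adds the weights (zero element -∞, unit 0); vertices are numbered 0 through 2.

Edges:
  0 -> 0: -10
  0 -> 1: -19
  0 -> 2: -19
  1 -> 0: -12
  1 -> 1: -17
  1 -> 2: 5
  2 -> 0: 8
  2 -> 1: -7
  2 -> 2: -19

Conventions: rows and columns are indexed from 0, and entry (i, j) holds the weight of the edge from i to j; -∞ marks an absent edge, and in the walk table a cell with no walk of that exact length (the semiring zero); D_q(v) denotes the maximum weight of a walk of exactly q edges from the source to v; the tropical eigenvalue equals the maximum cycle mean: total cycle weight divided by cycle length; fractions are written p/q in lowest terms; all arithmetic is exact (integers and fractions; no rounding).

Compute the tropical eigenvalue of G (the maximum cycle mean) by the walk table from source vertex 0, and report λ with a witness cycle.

q=0: [0, -∞, -∞]
q=1: [-10, -19, -19]
q=2: [-11, -26, -14]
q=3: [-6, -21, -21]
Optimal cycle mean attained by: cycle 1->2->1, total 5 + (-7), length 2.
Answer: λ = -1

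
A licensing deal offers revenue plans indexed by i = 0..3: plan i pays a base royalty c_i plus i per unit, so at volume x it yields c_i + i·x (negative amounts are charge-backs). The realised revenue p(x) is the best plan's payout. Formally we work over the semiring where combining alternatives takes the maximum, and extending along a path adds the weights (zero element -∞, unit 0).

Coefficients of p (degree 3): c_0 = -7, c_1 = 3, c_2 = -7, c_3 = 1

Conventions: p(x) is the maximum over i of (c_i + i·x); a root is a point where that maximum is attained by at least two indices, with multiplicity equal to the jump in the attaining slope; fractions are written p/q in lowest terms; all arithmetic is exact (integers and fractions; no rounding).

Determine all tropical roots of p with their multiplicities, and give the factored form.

hull edge (i=0, c=-7) to (i=1, c=3): slope 10, span 1
hull edge (i=1, c=3) to (i=3, c=1): slope -1, span 2
Factored form: p(x) = 1 ⊗ (x ⊕ (-10)) ⊗ (x ⊕ 1) ⊗ (x ⊕ 1)
Answer: roots = -10 (mult 1), 1 (mult 2)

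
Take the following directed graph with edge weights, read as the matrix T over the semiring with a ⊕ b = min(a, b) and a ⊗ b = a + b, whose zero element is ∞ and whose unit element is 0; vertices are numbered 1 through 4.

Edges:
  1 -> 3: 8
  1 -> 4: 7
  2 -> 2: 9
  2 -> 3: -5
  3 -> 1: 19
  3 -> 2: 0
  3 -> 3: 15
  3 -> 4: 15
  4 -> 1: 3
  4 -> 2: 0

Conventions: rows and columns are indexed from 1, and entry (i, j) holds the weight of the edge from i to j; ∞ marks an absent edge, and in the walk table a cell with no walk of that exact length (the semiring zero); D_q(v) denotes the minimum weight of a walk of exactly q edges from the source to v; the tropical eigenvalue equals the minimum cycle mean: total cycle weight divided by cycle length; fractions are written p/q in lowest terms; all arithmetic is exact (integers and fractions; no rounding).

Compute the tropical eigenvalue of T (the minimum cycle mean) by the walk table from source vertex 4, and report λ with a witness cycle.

q=0: [∞, ∞, ∞, 0]
q=1: [3, 0, ∞, ∞]
q=2: [∞, 9, -5, 10]
q=3: [13, -5, 4, 10]
q=4: [13, 4, -10, 19]
Optimal cycle mean attained by: cycle 2->3->2, total (-5) + 0, length 2.
Answer: λ = -5/2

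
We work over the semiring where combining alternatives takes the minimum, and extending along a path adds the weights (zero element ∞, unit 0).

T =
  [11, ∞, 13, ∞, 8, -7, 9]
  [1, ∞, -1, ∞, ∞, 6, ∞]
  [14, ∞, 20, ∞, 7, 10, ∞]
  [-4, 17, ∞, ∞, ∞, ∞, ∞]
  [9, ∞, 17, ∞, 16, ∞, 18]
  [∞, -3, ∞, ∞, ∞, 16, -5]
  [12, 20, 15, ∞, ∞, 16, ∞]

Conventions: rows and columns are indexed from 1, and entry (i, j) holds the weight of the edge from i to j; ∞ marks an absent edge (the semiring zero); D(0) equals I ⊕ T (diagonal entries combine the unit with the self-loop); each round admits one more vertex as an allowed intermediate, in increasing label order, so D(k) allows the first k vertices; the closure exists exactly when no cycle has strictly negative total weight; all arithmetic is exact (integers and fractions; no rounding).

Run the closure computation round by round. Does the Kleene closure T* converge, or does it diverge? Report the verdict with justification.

D(0):
  [0, ∞, 13, ∞, 8, -7, 9]
  [1, 0, -1, ∞, ∞, 6, ∞]
  [14, ∞, 0, ∞, 7, 10, ∞]
  [-4, 17, ∞, 0, ∞, ∞, ∞]
  [9, ∞, 17, ∞, 0, ∞, 18]
  [∞, -3, ∞, ∞, ∞, 0, -5]
  [12, 20, 15, ∞, ∞, 16, 0]
D(1):
  [0, ∞, 13, ∞, 8, -7, 9]
  [1, 0, -1, ∞, 9, -6, 10]
  [14, ∞, 0, ∞, 7, 7, 23]
  [-4, 17, 9, 0, 4, -11, 5]
  [9, ∞, 17, ∞, 0, 2, 18]
  [∞, -3, ∞, ∞, ∞, 0, -5]
  [12, 20, 15, ∞, 20, 5, 0]
Detection: at round 2, diagonal entry (6, 6) turns strictly negative.
Key observation: the cycle 6->2->1->6 has total weight (-3) + 1 + (-7), which is strictly negative.
Answer: DIVERGES — negative cycle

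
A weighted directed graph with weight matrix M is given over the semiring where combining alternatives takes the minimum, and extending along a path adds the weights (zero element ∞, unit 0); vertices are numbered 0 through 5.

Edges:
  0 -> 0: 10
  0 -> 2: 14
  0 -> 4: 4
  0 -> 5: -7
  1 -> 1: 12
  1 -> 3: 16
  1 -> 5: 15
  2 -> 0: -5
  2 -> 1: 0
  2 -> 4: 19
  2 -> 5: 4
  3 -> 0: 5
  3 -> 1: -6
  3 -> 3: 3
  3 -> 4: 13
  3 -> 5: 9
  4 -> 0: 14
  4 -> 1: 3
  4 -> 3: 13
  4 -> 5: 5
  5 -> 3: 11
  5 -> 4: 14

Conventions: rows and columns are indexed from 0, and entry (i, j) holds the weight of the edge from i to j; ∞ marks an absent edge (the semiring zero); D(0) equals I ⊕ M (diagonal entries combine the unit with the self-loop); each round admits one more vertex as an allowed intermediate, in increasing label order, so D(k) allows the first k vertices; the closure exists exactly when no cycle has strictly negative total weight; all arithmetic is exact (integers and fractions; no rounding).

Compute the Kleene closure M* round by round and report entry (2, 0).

D(0):
  [0, ∞, 14, ∞, 4, -7]
  [∞, 0, ∞, 16, ∞, 15]
  [-5, 0, 0, ∞, 19, 4]
  [5, -6, ∞, 0, 13, 9]
  [14, 3, ∞, 13, 0, 5]
  [∞, ∞, ∞, 11, 14, 0]
D(1):
  [0, ∞, 14, ∞, 4, -7]
  [∞, 0, ∞, 16, ∞, 15]
  [-5, 0, 0, ∞, -1, -12]
  [5, -6, 19, 0, 9, -2]
  [14, 3, 28, 13, 0, 5]
  [∞, ∞, ∞, 11, 14, 0]
D(2):
  [0, ∞, 14, ∞, 4, -7]
  [∞, 0, ∞, 16, ∞, 15]
  [-5, 0, 0, 16, -1, -12]
  [5, -6, 19, 0, 9, -2]
  [14, 3, 28, 13, 0, 5]
  [∞, ∞, ∞, 11, 14, 0]
D(3):
  [0, 14, 14, 30, 4, -7]
  [∞, 0, ∞, 16, ∞, 15]
  [-5, 0, 0, 16, -1, -12]
  [5, -6, 19, 0, 9, -2]
  [14, 3, 28, 13, 0, 5]
  [∞, ∞, ∞, 11, 14, 0]
D(4):
  [0, 14, 14, 30, 4, -7]
  [21, 0, 35, 16, 25, 14]
  [-5, 0, 0, 16, -1, -12]
  [5, -6, 19, 0, 9, -2]
  [14, 3, 28, 13, 0, 5]
  [16, 5, 30, 11, 14, 0]
D(5):
  [0, 7, 14, 17, 4, -7]
  [21, 0, 35, 16, 25, 14]
  [-5, 0, 0, 12, -1, -12]
  [5, -6, 19, 0, 9, -2]
  [14, 3, 28, 13, 0, 5]
  [16, 5, 30, 11, 14, 0]
D(6):
  [0, -2, 14, 4, 4, -7]
  [21, 0, 35, 16, 25, 14]
  [-5, -7, 0, -1, -1, -12]
  [5, -6, 19, 0, 9, -2]
  [14, 3, 28, 13, 0, 5]
  [16, 5, 30, 11, 14, 0]
Answer: M*[2][0] = -5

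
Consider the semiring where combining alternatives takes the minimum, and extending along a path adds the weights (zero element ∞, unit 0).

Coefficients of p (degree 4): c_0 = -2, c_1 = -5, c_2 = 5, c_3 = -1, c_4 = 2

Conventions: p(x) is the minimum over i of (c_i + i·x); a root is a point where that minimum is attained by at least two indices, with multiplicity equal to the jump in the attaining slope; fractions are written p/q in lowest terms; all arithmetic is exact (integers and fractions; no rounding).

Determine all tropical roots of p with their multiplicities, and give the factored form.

hull edge (i=0, c=-2) to (i=1, c=-5): slope -3, span 1
hull edge (i=1, c=-5) to (i=3, c=-1): slope 2, span 2
hull edge (i=3, c=-1) to (i=4, c=2): slope 3, span 1
Factored form: p(x) = 2 ⊗ (x ⊕ (-3)) ⊗ (x ⊕ (-2)) ⊗ (x ⊕ (-2)) ⊗ (x ⊕ 3)
Answer: roots = -3 (mult 1), -2 (mult 2), 3 (mult 1)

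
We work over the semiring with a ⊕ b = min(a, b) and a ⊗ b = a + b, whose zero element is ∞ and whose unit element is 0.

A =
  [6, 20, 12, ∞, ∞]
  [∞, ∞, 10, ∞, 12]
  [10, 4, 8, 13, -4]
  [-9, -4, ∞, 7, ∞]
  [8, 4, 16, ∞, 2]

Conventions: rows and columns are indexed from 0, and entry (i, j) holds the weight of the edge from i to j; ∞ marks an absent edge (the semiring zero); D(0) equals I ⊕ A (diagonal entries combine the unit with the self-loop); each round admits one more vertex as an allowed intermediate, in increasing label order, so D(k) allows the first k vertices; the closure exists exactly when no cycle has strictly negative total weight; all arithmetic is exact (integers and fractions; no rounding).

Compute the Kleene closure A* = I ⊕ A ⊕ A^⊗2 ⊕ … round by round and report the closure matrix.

D(0):
  [0, 20, 12, ∞, ∞]
  [∞, 0, 10, ∞, 12]
  [10, 4, 0, 13, -4]
  [-9, -4, ∞, 0, ∞]
  [8, 4, 16, ∞, 0]
D(1):
  [0, 20, 12, ∞, ∞]
  [∞, 0, 10, ∞, 12]
  [10, 4, 0, 13, -4]
  [-9, -4, 3, 0, ∞]
  [8, 4, 16, ∞, 0]
D(2):
  [0, 20, 12, ∞, 32]
  [∞, 0, 10, ∞, 12]
  [10, 4, 0, 13, -4]
  [-9, -4, 3, 0, 8]
  [8, 4, 14, ∞, 0]
D(3):
  [0, 16, 12, 25, 8]
  [20, 0, 10, 23, 6]
  [10, 4, 0, 13, -4]
  [-9, -4, 3, 0, -1]
  [8, 4, 14, 27, 0]
D(4):
  [0, 16, 12, 25, 8]
  [14, 0, 10, 23, 6]
  [4, 4, 0, 13, -4]
  [-9, -4, 3, 0, -1]
  [8, 4, 14, 27, 0]
D(5):
  [0, 12, 12, 25, 8]
  [14, 0, 10, 23, 6]
  [4, 0, 0, 13, -4]
  [-9, -4, 3, 0, -1]
  [8, 4, 14, 27, 0]
Answer: A* = [[0, 12, 12, 25, 8], [14, 0, 10, 23, 6], [4, 0, 0, 13, -4], [-9, -4, 3, 0, -1], [8, 4, 14, 27, 0]]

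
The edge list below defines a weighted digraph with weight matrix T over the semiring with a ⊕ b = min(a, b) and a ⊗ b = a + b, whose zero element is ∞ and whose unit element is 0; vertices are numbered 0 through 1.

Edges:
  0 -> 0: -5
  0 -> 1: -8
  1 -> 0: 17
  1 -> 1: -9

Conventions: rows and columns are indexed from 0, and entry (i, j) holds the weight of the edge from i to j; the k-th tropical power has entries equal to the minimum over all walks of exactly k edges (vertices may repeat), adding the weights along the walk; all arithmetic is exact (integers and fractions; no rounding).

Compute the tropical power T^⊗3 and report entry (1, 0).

T^⊗2:
  [-10, -17]
  [8, -18]
T^⊗3:
  [-15, -26]
  [-1, -27]
Key observation: the optimum is the walk 1->1->1->0, with weight (-9) + (-9) + 17 = -1.
Optimal value attained by: walk 1->1->1->0.
Answer: (T^⊗3)[1][0] = -1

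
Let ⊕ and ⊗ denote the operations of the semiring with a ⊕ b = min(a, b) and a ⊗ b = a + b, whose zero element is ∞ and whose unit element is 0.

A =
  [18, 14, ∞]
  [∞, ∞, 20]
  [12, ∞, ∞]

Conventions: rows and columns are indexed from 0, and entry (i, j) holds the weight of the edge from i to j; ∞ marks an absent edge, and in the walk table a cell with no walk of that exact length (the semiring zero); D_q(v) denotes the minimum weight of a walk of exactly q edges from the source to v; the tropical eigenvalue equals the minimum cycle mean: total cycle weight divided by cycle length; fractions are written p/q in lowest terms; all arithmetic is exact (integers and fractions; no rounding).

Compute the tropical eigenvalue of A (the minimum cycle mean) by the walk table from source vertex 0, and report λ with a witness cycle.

q=0: [0, ∞, ∞]
q=1: [18, 14, ∞]
q=2: [36, 32, 34]
q=3: [46, 50, 52]
Optimal cycle mean attained by: cycle 0->1->2->0, total 14 + 20 + 12, length 3.
Answer: λ = 46/3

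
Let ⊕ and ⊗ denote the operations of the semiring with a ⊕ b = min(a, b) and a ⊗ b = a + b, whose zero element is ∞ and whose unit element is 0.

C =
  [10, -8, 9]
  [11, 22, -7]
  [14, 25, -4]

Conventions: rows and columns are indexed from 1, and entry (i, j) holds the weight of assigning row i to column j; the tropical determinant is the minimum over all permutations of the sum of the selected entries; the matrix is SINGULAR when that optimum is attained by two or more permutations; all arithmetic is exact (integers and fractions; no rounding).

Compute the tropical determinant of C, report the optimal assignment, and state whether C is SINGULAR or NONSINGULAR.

σ = (1, 2, 3): 10 + 22 + (-4) = 28
σ = (1, 3, 2): 10 + (-7) + 25 = 28
σ = (2, 1, 3): (-8) + 11 + (-4) = -1
σ = (2, 3, 1): (-8) + (-7) + 14 = -1
σ = (3, 1, 2): 9 + 11 + 25 = 45
σ = (3, 2, 1): 9 + 22 + 14 = 45
Optimal value attained by: σ = (2, 1, 3).
Answer: det⊕(C) = -1; verdict: SINGULAR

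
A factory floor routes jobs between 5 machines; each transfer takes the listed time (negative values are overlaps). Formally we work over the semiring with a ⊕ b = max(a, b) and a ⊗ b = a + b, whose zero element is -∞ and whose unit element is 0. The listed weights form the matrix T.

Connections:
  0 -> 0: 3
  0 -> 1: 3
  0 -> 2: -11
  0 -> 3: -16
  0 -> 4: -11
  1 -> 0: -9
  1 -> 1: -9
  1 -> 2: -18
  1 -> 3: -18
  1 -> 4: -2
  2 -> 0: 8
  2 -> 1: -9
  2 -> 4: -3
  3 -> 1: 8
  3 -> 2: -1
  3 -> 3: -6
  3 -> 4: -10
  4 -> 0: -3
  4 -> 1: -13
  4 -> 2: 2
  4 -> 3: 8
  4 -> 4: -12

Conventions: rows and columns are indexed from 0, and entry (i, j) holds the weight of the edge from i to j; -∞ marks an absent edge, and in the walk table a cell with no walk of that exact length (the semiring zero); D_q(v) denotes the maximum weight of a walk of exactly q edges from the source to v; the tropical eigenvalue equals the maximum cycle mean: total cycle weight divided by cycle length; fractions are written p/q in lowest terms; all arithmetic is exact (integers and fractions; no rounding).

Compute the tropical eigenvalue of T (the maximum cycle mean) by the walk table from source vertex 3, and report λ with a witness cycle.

q=0: [-∞, -∞, -∞, 0, -∞]
q=1: [-∞, 8, -1, -6, -10]
q=2: [7, 2, -7, -2, 6]
q=3: [10, 10, 8, 14, 0]
q=4: [16, 22, 13, 8, 8]
q=5: [21, 19, 10, 16, 20]
Optimal cycle mean attained by: cycle 1->4->3->1, total (-2) + 8 + 8, length 3.
Answer: λ = 14/3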